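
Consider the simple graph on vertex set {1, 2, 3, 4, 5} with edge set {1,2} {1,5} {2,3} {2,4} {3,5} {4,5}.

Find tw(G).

2

A width-2 tree decomposition is:
Bags: B1 = {1, 2, 5}  B2 = {2, 3, 5}  B3 = {2, 4, 5}
Tree: B1–B2, B2–B3
The largest bag has 3 vertices, giving width 2; this decomposition certifies tw(G) ≤ 2. The edges 1–2–3–5–1 form a cycle, so G is not a tree and its treewidth is at least 2. The upper and lower bounds meet at 2, so that is the treewidth.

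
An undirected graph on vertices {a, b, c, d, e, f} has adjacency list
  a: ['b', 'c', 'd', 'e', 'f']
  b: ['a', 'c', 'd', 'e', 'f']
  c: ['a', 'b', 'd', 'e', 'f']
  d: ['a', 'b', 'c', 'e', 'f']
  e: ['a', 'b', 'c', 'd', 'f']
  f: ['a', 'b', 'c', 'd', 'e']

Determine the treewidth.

A width-5 tree decomposition is:
Bags: B1 = {a, b, c, d, e, f}
Tree: (single bag)
A single bag containing all 6 vertices is trivially a valid decomposition of width 5. On the other hand G contains the 6-clique {a, b, c, d, e, f}. A clique must lie in a single bag of any decomposition, so no decomposition can have width below 5. Combining the bounds, tw(G) = 5.

5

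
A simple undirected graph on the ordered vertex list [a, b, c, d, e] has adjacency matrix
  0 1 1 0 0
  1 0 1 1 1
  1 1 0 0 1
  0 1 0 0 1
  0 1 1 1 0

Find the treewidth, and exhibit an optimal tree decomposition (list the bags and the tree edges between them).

Treewidth 2.
Bags: B1 = {b, c, e}  B2 = {a, b, c}  B3 = {b, d, e}
Tree: B1–B2, B1–B3

Each bag holds 3 vertices, so the decomposition has width 2, which upper-bounds the treewidth. On the other hand G contains the 3-clique {b, d, e}. A clique must lie in a single bag of any decomposition, so no decomposition can have width below 2. Hence tw(G) = 2 exactly.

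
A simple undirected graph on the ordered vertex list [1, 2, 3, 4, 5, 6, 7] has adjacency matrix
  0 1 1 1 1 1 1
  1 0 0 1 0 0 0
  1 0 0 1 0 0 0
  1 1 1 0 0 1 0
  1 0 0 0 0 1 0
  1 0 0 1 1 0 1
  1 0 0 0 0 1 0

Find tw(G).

A width-2 tree decomposition is:
Bags: B1 = {1, 6, 7}  B2 = {1, 4, 6}  B3 = {1, 2, 4}  B4 = {1, 3, 4}  B5 = {1, 5, 6}
Tree: B1–B2, B2–B3, B2–B4, B2–B5
Every bag has size at most 3, so the width is 3 − 1 = 2 and tw(G) ≤ 2. On the other hand G contains the 3-clique {1, 2, 4}. A clique must lie in a single bag of any decomposition, so no decomposition can have width below 2. Combining the bounds, tw(G) = 2.

2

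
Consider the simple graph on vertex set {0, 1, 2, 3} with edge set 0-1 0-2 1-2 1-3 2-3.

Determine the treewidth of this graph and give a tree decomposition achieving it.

The largest bag has 3 vertices, giving width 2; this decomposition certifies tw(G) ≤ 2. Conversely, {0, 1, 2} is a clique of size 3, and the vertices of any clique must share a bag in every tree decomposition; so some bag has ≥ 3 vertices and tw(G) ≥ 2. The upper and lower bounds meet at 2, so that is the treewidth.

Treewidth 2.
Bags: B1 = {1, 2, 3}  B2 = {0, 1, 2}
Tree: B1–B2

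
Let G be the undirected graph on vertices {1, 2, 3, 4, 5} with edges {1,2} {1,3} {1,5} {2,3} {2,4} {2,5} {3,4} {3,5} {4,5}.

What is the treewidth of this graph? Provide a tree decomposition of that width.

Every bag has size at most 4, so the width is 4 − 1 = 3 and tw(G) ≤ 3. On the other hand G contains the 4-clique {1, 2, 3, 5}. A clique must lie in a single bag of any decomposition, so no decomposition can have width below 3. Hence tw(G) = 3 exactly.

Treewidth 3.
One optimal decomposition is:
Bags: B1 = {2, 3, 4, 5}  B2 = {1, 2, 3, 5}
Tree: B1–B2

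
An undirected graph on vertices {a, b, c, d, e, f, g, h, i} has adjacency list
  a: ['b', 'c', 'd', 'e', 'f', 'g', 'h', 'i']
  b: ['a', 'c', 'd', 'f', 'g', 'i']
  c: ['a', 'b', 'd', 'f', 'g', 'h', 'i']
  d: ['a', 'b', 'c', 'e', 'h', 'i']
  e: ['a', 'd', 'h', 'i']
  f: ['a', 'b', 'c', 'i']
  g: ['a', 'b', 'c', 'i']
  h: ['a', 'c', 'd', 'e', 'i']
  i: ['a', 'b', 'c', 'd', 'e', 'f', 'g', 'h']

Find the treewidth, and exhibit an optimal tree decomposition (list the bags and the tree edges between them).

Each bag holds 5 vertices, so the decomposition has width 4, which upper-bounds the treewidth. On the other hand G contains the 5-clique {a, d, e, h, i}. A clique must lie in a single bag of any decomposition, so no decomposition can have width below 4. Combining the bounds, tw(G) = 4.

Treewidth 4.
One optimal decomposition is:
Bags: B1 = {a, b, c, d, i}  B2 = {a, c, d, h, i}  B3 = {a, b, c, g, i}  B4 = {a, d, e, h, i}  B5 = {a, b, c, f, i}
Tree: B1–B2, B1–B3, B2–B4, B3–B5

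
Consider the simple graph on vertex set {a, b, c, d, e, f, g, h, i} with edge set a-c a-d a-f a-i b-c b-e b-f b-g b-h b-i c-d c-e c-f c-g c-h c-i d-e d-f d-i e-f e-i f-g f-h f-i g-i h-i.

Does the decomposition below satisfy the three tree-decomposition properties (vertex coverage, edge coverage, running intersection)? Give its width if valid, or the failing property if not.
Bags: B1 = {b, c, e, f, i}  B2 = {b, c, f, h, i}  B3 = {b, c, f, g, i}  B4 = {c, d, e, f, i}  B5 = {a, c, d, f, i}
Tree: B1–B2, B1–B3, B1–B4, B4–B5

Yes; width 4.

Vertex coverage: the bags together contain {a, b, c, d, e, f, g, h, i}, the full vertex set. Edge coverage: each edge of G has both endpoints in at least one bag. Running intersection: for every vertex, the bags containing it form a connected subtree. All three properties hold, so this is a valid tree decomposition of width max|bag| − 1 = 4, and hence tw(G) ≤ 4.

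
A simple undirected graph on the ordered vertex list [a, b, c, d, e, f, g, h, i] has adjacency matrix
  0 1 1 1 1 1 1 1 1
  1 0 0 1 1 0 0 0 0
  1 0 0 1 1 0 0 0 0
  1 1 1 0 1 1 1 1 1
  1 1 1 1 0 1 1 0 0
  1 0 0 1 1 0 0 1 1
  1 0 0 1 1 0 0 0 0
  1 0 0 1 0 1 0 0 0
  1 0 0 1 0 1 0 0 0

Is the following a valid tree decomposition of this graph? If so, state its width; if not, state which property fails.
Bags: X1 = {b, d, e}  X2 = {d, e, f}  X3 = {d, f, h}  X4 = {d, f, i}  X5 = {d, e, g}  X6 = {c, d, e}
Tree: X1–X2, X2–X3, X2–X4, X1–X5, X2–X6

A tree decomposition must satisfy three properties: every vertex lies in some bag; for every edge, both endpoints lie together in some bag; and for every vertex, the bags containing it form a connected subtree. Here vertex a appears in no bag, so the decomposition is invalid.

No — vertex a appears in no bag.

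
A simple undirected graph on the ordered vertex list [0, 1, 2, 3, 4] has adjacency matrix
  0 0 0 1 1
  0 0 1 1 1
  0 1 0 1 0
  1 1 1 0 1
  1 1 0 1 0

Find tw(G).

A width-2 tree decomposition is:
Bags: B1 = {1, 2, 3}  B2 = {1, 3, 4}  B3 = {0, 3, 4}
Tree: B1–B2, B2–B3
The largest bag has 3 vertices, giving width 2; this decomposition certifies tw(G) ≤ 2. For the lower bound, the 3 vertices {0, 3, 4} are pairwise adjacent, and any tree decomposition puts a clique entirely inside one bag — forcing width ≥ 2. The upper and lower bounds meet at 2, so that is the treewidth.

2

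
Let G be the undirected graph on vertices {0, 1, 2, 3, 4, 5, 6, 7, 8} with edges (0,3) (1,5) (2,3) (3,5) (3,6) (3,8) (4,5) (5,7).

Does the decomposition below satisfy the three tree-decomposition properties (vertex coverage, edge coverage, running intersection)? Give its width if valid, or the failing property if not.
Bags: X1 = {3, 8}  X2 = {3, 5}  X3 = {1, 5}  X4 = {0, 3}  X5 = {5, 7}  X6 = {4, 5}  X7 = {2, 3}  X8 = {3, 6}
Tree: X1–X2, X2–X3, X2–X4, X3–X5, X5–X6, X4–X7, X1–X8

Yes; width 1.

Every vertex of G appears in some bag (union = {0, 1, 2, 3, 4, 5, 6, 7, 8}); every edge is covered by a bag; and for each vertex v the set of bags containing v is connected in the bag tree. The decomposition is therefore valid. The largest bag has 2 vertices, so the width is 1.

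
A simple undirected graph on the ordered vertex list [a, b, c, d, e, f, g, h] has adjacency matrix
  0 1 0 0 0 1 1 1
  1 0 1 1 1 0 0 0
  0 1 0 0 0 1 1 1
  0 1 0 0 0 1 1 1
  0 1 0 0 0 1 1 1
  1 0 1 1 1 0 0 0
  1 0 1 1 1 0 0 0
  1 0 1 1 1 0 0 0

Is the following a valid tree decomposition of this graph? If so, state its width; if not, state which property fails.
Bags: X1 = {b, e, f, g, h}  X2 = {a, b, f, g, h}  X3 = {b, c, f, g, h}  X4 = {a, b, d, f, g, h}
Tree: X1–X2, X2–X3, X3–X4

A tree decomposition must satisfy three properties: every vertex lies in some bag; for every edge, both endpoints lie together in some bag; and for every vertex, the bags containing it form a connected subtree. Here bags containing vertex a are not connected in the tree, so the decomposition is invalid.

No — bags containing vertex a are not connected in the tree.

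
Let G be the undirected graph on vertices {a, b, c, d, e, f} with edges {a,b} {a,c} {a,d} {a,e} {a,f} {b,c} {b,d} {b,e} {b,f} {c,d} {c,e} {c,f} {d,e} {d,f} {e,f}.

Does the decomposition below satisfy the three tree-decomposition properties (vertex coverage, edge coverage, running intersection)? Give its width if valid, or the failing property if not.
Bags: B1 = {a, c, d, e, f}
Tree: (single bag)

A tree decomposition must satisfy three properties: every vertex lies in some bag; for every edge, both endpoints lie together in some bag; and for every vertex, the bags containing it form a connected subtree. Here vertex b appears in no bag, so the decomposition is invalid.

No — vertex b appears in no bag.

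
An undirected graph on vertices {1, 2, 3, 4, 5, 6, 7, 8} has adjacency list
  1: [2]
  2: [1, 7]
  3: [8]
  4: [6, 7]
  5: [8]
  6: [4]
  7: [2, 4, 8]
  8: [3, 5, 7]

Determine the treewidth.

A width-1 tree decomposition is:
Bags: B1 = {7, 8}  B2 = {2, 7}  B3 = {1, 2}  B4 = {4, 7}  B5 = {5, 8}  B6 = {3, 8}  B7 = {4, 6}
Tree: B1–B2, B2–B3, B2–B4, B1–B5, B1–B6, B4–B7
Each bag holds 2 vertices, so the decomposition has width 1, which upper-bounds the treewidth. Since G has at least one edge (e.g. 7–8), it is not an edgeless graph, so tw(G) ≥ 1. Hence tw(G) = 1 exactly.

1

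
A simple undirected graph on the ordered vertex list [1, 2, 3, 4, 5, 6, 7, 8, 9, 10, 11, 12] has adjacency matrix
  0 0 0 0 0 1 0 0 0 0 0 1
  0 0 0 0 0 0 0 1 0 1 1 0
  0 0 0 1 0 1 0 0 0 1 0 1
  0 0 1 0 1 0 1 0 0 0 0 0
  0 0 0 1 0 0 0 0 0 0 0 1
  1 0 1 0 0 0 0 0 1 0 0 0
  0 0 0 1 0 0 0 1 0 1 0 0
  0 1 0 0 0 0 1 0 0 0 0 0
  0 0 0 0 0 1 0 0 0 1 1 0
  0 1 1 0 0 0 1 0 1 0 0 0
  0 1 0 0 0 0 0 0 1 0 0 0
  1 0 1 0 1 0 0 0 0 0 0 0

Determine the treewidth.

A width-3 tree decomposition is:
Bags: B1 = {1, 5, 6, 12}  B2 = {3, 5, 6, 12}  B3 = {3, 4, 5, 6}  B4 = {3, 4, 6, 9}  B5 = {3, 4, 9, 10}  B6 = {4, 7, 9, 10}  B7 = {7, 9, 10, 11}  B8 = {2, 7, 10, 11}  B9 = {2, 7, 8, 11}
Tree: B1–B2, B2–B3, B3–B4, B4–B5, B5–B6, B6–B7, B7–B8, B8–B9
Every bag has size at most 4, so the width is 4 − 1 = 3 and tw(G) ≤ 3. For the lower bound: the 4 vertex sets {1,5,12}, {6}, {3}, {4,7,9,10} are disjoint, each induces a connected subgraph, and every pair is joined by at least one edge of G. Contracting each set to a single vertex therefore yields K_{4} as a minor, and since treewidth is minor-monotone, tw(G) ≥ tw(K_{4}) = 3. Hence tw(G) = 3 exactly.

3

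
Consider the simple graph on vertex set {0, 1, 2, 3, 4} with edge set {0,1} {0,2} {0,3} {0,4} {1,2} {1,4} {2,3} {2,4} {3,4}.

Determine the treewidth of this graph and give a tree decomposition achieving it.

Treewidth 3.
One optimal decomposition is:
Bags: B1 = {0, 2, 3, 4}  B2 = {0, 1, 2, 4}
Tree: B1–B2

Each bag holds 4 vertices, so the decomposition has width 3, which upper-bounds the treewidth. For the lower bound, the 4 vertices {0, 1, 2, 4} are pairwise adjacent, and any tree decomposition puts a clique entirely inside one bag — forcing width ≥ 3. The upper and lower bounds meet at 3, so that is the treewidth.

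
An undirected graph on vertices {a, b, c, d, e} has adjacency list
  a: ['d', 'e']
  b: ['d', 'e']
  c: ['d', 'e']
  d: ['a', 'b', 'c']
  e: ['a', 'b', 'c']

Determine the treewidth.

2

A width-2 tree decomposition is:
Bags: B1 = {a, d, e}  B2 = {b, d, e}  B3 = {c, d, e}
Tree: B1–B2, B2–B3
The largest bag has 3 vertices, giving width 2; this decomposition certifies tw(G) ≤ 2. For the lower bound, G contains the cycle a–e–b–d–a, so G is not a forest; only forests have treewidth ≤ 1, hence tw(G) ≥ 2. Combining the bounds, tw(G) = 2.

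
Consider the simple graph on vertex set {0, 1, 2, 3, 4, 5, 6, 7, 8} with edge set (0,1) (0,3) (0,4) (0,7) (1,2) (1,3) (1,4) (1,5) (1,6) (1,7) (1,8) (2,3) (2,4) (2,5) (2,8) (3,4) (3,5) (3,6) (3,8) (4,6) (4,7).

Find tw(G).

A width-3 tree decomposition is:
Bags: B1 = {1, 2, 3, 4}  B2 = {1, 2, 3, 5}  B3 = {1, 2, 3, 8}  B4 = {0, 1, 3, 4}  B5 = {0, 1, 4, 7}  B6 = {1, 3, 4, 6}
Tree: B1–B2, B2–B3, B1–B4, B4–B5, B4–B6
Each bag holds 4 vertices, so the decomposition has width 3, which upper-bounds the treewidth. On the other hand G contains the 4-clique {0, 1, 3, 4}. A clique must lie in a single bag of any decomposition, so no decomposition can have width below 3. The upper and lower bounds meet at 3, so that is the treewidth.

3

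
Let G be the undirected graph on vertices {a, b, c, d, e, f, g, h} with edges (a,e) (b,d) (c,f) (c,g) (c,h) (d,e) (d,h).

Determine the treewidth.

A width-1 tree decomposition is:
Bags: B1 = {c, h}  B2 = {c, g}  B3 = {d, h}  B4 = {d, e}  B5 = {c, f}  B6 = {b, d}  B7 = {a, e}
Tree: B1–B2, B1–B3, B3–B4, B1–B5, B4–B6, B4–B7
Every bag has size at most 2, so the width is 2 − 1 = 1 and tw(G) ≤ 1. G has an edge, so its treewidth is at least 1. Therefore the treewidth is 1.

1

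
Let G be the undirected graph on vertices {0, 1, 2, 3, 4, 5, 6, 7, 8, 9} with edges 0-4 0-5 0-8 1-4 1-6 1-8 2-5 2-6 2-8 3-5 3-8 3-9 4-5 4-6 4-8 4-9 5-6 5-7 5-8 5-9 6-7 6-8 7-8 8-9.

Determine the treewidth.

3

A width-3 tree decomposition is:
Bags: B1 = {0, 4, 5, 8}  B2 = {4, 5, 8, 9}  B3 = {3, 5, 8, 9}  B4 = {4, 5, 6, 8}  B5 = {5, 6, 7, 8}  B6 = {1, 4, 6, 8}  B7 = {2, 5, 6, 8}
Tree: B1–B2, B2–B3, B1–B4, B4–B5, B4–B6, B4–B7
Every bag has size at most 4, so the width is 4 − 1 = 3 and tw(G) ≤ 3. On the other hand G contains the 4-clique {1, 4, 6, 8}. A clique must lie in a single bag of any decomposition, so no decomposition can have width below 3. The upper and lower bounds meet at 3, so that is the treewidth.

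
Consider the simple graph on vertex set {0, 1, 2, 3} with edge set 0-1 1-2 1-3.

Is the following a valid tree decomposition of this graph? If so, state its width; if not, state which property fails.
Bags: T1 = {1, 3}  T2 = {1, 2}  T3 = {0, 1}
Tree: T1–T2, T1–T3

Vertex coverage: the bags together contain {0, 1, 2, 3}, the full vertex set. Edge coverage: each edge of G has both endpoints in at least one bag. Running intersection: for every vertex, the bags containing it form a connected subtree. All three properties hold, so this is a valid tree decomposition of width max|bag| − 1 = 1, and hence tw(G) ≤ 1.

Yes; width 1.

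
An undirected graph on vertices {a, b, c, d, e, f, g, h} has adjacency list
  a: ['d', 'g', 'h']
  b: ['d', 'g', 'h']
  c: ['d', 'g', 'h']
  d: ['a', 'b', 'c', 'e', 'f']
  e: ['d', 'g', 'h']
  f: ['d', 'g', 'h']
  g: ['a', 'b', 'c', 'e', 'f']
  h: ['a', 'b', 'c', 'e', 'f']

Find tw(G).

3

A width-3 tree decomposition is:
Bags: B1 = {a, d, g, h}  B2 = {d, e, g, h}  B3 = {c, d, g, h}  B4 = {b, d, g, h}  B5 = {d, f, g, h}
Tree: B1–B2, B2–B3, B3–B4, B4–B5
Every bag has size at most 4, so the width is 4 − 1 = 3 and tw(G) ≤ 3. For the lower bound: the 4 vertex sets {a,h}, {e,g}, {d}, {c} are disjoint, each induces a connected subgraph, and every pair is joined by at least one edge of G. Contracting each set to a single vertex therefore yields K_{4} as a minor, and since treewidth is minor-monotone, tw(G) ≥ tw(K_{4}) = 3. Combining the bounds, tw(G) = 3.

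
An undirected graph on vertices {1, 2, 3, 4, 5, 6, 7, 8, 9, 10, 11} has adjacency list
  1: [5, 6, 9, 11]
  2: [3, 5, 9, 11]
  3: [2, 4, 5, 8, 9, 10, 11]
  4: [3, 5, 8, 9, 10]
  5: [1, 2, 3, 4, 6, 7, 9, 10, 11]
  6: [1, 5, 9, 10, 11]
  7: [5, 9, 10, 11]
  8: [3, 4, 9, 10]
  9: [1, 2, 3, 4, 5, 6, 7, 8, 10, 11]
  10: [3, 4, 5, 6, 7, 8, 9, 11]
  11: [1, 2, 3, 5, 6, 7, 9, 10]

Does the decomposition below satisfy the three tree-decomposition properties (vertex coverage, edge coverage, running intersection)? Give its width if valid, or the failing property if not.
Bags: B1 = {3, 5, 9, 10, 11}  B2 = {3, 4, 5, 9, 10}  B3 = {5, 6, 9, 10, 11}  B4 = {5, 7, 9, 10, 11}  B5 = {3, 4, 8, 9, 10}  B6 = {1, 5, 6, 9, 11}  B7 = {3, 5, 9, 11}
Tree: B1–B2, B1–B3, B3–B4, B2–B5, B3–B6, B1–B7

No — vertex 2 appears in no bag.

A tree decomposition must satisfy three properties: every vertex lies in some bag; for every edge, both endpoints lie together in some bag; and for every vertex, the bags containing it form a connected subtree. Here vertex 2 appears in no bag, so the decomposition is invalid.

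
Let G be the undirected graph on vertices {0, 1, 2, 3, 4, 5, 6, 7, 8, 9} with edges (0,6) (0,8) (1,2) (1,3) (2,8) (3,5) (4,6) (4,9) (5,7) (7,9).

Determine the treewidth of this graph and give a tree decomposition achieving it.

Each bag holds 3 vertices, so the decomposition has width 2, which upper-bounds the treewidth. For the lower bound, G contains the cycle 6–4–9–7–5–3–1–2–8–0–6, so G is not a forest; only forests have treewidth ≤ 1, hence tw(G) ≥ 2. Hence tw(G) = 2 exactly.

Treewidth 2.
One optimal decomposition is:
Bags: B1 = {4, 6, 9}  B2 = {6, 7, 9}  B3 = {5, 6, 7}  B4 = {3, 5, 6}  B5 = {1, 3, 6}  B6 = {1, 2, 6}  B7 = {2, 6, 8}  B8 = {0, 6, 8}
Tree: B1–B2, B2–B3, B3–B4, B4–B5, B5–B6, B6–B7, B7–B8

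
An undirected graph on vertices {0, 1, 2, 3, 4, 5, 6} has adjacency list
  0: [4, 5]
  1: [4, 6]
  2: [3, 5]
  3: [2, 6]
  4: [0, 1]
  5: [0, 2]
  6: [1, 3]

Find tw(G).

A width-2 tree decomposition is:
Bags: B1 = {2, 3, 5}  B2 = {0, 3, 5}  B3 = {0, 3, 4}  B4 = {1, 3, 4}  B5 = {1, 3, 6}
Tree: B1–B2, B2–B3, B3–B4, B4–B5
The largest bag has 3 vertices, giving width 2; this decomposition certifies tw(G) ≤ 2. For the lower bound, G contains the cycle 3–2–5–0–4–1–6–3, so G is not a forest; only forests have treewidth ≤ 1, hence tw(G) ≥ 2. The upper and lower bounds meet at 2, so that is the treewidth.

2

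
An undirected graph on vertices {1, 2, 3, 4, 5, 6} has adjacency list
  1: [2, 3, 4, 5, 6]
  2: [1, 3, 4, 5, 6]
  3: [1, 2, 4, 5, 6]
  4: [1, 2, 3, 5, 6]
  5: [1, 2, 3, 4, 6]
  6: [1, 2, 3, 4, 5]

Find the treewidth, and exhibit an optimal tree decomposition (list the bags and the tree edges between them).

Treewidth 5.
One such decomposition:
Bags: B1 = {1, 2, 3, 4, 5, 6}
Tree: (single bag)

With just one bag of size 6, the width is 6 − 1 = 5, so tw(G) ≤ 5. Conversely, {1, 2, 3, 4, 5, 6} is a clique of size 6, and the vertices of any clique must share a bag in every tree decomposition; so some bag has ≥ 6 vertices and tw(G) ≥ 5. The upper and lower bounds meet at 5, so that is the treewidth.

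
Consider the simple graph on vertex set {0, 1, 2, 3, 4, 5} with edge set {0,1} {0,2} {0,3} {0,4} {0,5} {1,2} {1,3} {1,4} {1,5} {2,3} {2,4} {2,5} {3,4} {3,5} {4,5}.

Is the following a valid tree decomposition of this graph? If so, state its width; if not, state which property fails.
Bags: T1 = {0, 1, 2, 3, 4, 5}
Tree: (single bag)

Yes; width 5.

Checking the three conditions: (i) the bags cover all of {0, 1, 2, 3, 4, 5}; (ii) for each edge, some bag contains both endpoints; (iii) the bags containing any fixed vertex form a subtree. All hold, so the decomposition is valid with width 6 − 1 = 5.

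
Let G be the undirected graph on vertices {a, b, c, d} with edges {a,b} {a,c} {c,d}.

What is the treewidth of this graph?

1

A width-1 tree decomposition is:
Bags: B1 = {c, d}  B2 = {a, c}  B3 = {a, b}
Tree: B1–B2, B2–B3
The largest bag has 2 vertices, giving width 1; this decomposition certifies tw(G) ≤ 1. G has an edge, so its treewidth is at least 1. Therefore the treewidth is 1.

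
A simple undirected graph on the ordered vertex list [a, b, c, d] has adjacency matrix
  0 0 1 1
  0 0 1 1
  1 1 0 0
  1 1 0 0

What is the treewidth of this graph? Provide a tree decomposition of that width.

Treewidth 2.
Bags: B1 = {a, b, c}  B2 = {a, b, d}
Tree: B1–B2

The largest bag has 3 vertices, giving width 2; this decomposition certifies tw(G) ≤ 2. Since a–c–b–d–a is a cycle in G, G is not acyclic. Forests are exactly the graphs of treewidth ≤ 1, so tw(G) ≥ 2. Hence tw(G) = 2 exactly.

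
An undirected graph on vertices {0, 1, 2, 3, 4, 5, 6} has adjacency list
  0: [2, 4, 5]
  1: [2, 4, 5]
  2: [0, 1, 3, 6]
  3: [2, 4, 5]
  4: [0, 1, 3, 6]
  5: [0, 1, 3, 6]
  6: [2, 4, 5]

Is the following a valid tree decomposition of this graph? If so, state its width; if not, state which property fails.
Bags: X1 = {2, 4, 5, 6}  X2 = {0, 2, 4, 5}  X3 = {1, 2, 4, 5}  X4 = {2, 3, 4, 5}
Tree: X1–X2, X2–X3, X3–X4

Yes; width 3.

Checking the three conditions: (i) the bags cover all of {0, 1, 2, 3, 4, 5, 6}; (ii) for each edge, some bag contains both endpoints; (iii) the bags containing any fixed vertex form a subtree. All hold, so the decomposition is valid with width 4 − 1 = 3.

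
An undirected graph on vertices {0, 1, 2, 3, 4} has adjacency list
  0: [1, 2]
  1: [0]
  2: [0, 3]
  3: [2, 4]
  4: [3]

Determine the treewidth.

1

A width-1 tree decomposition is:
Bags: B1 = {0, 1}  B2 = {0, 2}  B3 = {2, 3}  B4 = {3, 4}
Tree: B1–B2, B2–B3, B3–B4
The largest bag has 2 vertices, giving width 1; this decomposition certifies tw(G) ≤ 1. Any graph with an edge has treewidth ≥ 1, and G has the edge 1–0. The upper and lower bounds meet at 1, so that is the treewidth.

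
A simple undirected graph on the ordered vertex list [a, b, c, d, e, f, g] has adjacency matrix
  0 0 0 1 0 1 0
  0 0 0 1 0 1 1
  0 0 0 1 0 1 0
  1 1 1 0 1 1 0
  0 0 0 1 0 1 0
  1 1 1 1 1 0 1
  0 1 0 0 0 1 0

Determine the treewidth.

2

A width-2 tree decomposition is:
Bags: B1 = {b, d, f}  B2 = {c, d, f}  B3 = {a, d, f}  B4 = {d, e, f}  B5 = {b, f, g}
Tree: B1–B2, B1–B3, B1–B4, B1–B5
Each bag holds 3 vertices, so the decomposition has width 2, which upper-bounds the treewidth. For the lower bound, the 3 vertices {d, e, f} are pairwise adjacent, and any tree decomposition puts a clique entirely inside one bag — forcing width ≥ 2. The upper and lower bounds meet at 2, so that is the treewidth.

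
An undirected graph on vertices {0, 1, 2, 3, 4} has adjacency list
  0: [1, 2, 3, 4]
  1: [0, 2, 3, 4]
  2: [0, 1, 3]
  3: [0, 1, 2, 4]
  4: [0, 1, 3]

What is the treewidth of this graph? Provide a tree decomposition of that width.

Treewidth 3.
One such decomposition:
Bags: B1 = {0, 1, 2, 3}  B2 = {0, 1, 3, 4}
Tree: B1–B2

Every bag has size at most 4, so the width is 4 − 1 = 3 and tw(G) ≤ 3. For the lower bound, the 4 vertices {0, 1, 2, 3} are pairwise adjacent, and any tree decomposition puts a clique entirely inside one bag — forcing width ≥ 3. The upper and lower bounds meet at 3, so that is the treewidth.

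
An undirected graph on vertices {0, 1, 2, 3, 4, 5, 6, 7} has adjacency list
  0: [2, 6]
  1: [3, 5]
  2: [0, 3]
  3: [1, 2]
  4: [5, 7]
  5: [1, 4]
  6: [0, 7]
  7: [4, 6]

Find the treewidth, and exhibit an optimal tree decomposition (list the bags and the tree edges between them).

Treewidth 2.
Bags: B1 = {0, 6, 7}  B2 = {0, 2, 7}  B3 = {2, 3, 7}  B4 = {1, 3, 7}  B5 = {1, 5, 7}  B6 = {4, 5, 7}
Tree: B1–B2, B2–B3, B3–B4, B4–B5, B5–B6

Every bag has size at most 3, so the width is 3 − 1 = 2 and tw(G) ≤ 2. Since 7–6–0–2–3–1–5–4–7 is a cycle in G, G is not acyclic. Forests are exactly the graphs of treewidth ≤ 1, so tw(G) ≥ 2. Combining the bounds, tw(G) = 2.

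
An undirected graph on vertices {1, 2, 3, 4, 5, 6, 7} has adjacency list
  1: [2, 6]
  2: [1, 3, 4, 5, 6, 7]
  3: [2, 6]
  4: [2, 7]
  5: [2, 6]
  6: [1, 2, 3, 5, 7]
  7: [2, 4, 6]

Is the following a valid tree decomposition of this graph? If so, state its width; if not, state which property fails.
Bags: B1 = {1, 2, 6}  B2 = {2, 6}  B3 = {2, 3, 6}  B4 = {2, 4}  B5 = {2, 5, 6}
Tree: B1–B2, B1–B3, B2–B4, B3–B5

A tree decomposition must satisfy three properties: every vertex lies in some bag; for every edge, both endpoints lie together in some bag; and for every vertex, the bags containing it form a connected subtree. Here vertex 7 appears in no bag, so the decomposition is invalid.

No — vertex 7 appears in no bag.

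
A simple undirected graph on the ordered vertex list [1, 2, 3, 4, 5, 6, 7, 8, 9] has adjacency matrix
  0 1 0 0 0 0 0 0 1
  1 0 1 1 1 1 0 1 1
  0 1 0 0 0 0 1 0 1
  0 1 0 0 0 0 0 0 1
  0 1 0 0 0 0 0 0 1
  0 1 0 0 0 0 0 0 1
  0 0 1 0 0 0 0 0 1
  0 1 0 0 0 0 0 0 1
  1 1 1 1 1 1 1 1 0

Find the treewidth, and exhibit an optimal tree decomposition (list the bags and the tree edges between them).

Every bag has size at most 3, so the width is 3 − 1 = 2 and tw(G) ≤ 2. Conversely, {1, 2, 9} is a clique of size 3, and the vertices of any clique must share a bag in every tree decomposition; so some bag has ≥ 3 vertices and tw(G) ≥ 2. Hence tw(G) = 2 exactly.

Treewidth 2.
One such decomposition:
Bags: B1 = {2, 4, 9}  B2 = {2, 5, 9}  B3 = {1, 2, 9}  B4 = {2, 8, 9}  B5 = {2, 6, 9}  B6 = {2, 3, 9}  B7 = {3, 7, 9}
Tree: B1–B2, B1–B3, B2–B4, B4–B5, B1–B6, B6–B7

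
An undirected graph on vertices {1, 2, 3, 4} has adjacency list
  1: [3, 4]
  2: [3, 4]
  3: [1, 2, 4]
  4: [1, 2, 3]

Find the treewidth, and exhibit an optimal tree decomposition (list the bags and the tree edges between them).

Each bag holds 3 vertices, so the decomposition has width 2, which upper-bounds the treewidth. Conversely, {1, 3, 4} is a clique of size 3, and the vertices of any clique must share a bag in every tree decomposition; so some bag has ≥ 3 vertices and tw(G) ≥ 2. Hence tw(G) = 2 exactly.

Treewidth 2.
One such decomposition:
Bags: B1 = {2, 3, 4}  B2 = {1, 3, 4}
Tree: B1–B2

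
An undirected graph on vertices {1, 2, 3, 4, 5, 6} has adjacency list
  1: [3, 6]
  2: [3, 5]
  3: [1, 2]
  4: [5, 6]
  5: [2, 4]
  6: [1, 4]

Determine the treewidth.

A width-2 tree decomposition is:
Bags: B1 = {1, 4, 6}  B2 = {1, 4, 5}  B3 = {1, 2, 5}  B4 = {1, 2, 3}
Tree: B1–B2, B2–B3, B3–B4
Each bag holds 3 vertices, so the decomposition has width 2, which upper-bounds the treewidth. For the lower bound, G contains the cycle 1–6–4–5–2–3–1, so G is not a forest; only forests have treewidth ≤ 1, hence tw(G) ≥ 2. Therefore the treewidth is 2.

2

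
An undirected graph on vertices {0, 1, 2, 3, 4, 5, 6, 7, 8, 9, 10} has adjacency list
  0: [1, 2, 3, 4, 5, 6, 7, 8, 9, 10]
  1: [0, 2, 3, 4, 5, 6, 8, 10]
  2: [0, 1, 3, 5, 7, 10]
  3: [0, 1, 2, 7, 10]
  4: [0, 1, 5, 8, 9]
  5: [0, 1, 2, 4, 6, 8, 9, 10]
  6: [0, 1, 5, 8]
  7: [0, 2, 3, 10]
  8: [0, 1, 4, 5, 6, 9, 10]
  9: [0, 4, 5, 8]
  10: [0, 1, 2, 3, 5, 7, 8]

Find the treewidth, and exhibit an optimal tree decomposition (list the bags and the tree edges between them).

Treewidth 4.
Bags: B1 = {0, 1, 4, 5, 8}  B2 = {0, 1, 5, 8, 10}  B3 = {0, 4, 5, 8, 9}  B4 = {0, 1, 2, 5, 10}  B5 = {0, 1, 2, 3, 10}  B6 = {0, 1, 5, 6, 8}  B7 = {0, 2, 3, 7, 10}
Tree: B1–B2, B1–B3, B2–B4, B4–B5, B2–B6, B5–B7

Every bag has size at most 5, so the width is 5 − 1 = 4 and tw(G) ≤ 4. For the lower bound, the 5 vertices {0, 1, 2, 3, 10} are pairwise adjacent, and any tree decomposition puts a clique entirely inside one bag — forcing width ≥ 4. Combining the bounds, tw(G) = 4.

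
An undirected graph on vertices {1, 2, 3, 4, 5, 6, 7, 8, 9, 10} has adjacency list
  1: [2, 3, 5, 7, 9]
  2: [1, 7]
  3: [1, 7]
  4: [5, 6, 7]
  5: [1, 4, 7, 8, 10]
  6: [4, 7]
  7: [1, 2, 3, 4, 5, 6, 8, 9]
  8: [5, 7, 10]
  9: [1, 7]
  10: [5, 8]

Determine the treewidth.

A width-2 tree decomposition is:
Bags: B1 = {1, 7, 9}  B2 = {1, 5, 7}  B3 = {4, 5, 7}  B4 = {5, 7, 8}  B5 = {5, 8, 10}  B6 = {4, 6, 7}  B7 = {1, 3, 7}  B8 = {1, 2, 7}
Tree: B1–B2, B2–B3, B3–B4, B4–B5, B3–B6, B1–B7, B2–B8
Every bag has size at most 3, so the width is 3 − 1 = 2 and tw(G) ≤ 2. For the lower bound, the 3 vertices {5, 8, 10} are pairwise adjacent, and any tree decomposition puts a clique entirely inside one bag — forcing width ≥ 2. Combining the bounds, tw(G) = 2.

2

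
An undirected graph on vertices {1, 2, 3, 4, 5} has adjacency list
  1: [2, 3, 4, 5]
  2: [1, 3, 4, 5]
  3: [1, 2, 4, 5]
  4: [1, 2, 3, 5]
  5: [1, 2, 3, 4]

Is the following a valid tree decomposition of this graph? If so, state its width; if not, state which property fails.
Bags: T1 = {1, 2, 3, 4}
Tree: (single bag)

A tree decomposition must satisfy three properties: every vertex lies in some bag; for every edge, both endpoints lie together in some bag; and for every vertex, the bags containing it form a connected subtree. Here vertex 5 appears in no bag, so the decomposition is invalid.

No — vertex 5 appears in no bag.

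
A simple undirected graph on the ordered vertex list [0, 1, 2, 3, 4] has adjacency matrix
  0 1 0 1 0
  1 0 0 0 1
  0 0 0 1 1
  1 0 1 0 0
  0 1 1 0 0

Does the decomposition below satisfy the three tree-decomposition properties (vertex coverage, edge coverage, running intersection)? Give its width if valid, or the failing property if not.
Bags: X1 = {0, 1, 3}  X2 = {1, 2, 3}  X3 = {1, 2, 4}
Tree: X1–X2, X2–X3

Yes; width 2.

Every vertex of G appears in some bag (union = {0, 1, 2, 3, 4}); every edge is covered by a bag; and for each vertex v the set of bags containing v is connected in the bag tree. The decomposition is therefore valid. The largest bag has 3 vertices, so the width is 2.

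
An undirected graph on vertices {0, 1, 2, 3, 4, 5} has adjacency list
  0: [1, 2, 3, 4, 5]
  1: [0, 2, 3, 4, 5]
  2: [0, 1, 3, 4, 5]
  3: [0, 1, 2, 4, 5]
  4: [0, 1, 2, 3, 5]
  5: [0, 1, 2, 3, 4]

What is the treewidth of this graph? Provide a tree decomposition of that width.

A single bag containing all 6 vertices is trivially a valid decomposition of width 5. Conversely, {0, 1, 2, 3, 4, 5} is a clique of size 6, and the vertices of any clique must share a bag in every tree decomposition; so some bag has ≥ 6 vertices and tw(G) ≥ 5. Therefore the treewidth is 5.

Treewidth 5.
Bags: B1 = {0, 1, 2, 3, 4, 5}
Tree: (single bag)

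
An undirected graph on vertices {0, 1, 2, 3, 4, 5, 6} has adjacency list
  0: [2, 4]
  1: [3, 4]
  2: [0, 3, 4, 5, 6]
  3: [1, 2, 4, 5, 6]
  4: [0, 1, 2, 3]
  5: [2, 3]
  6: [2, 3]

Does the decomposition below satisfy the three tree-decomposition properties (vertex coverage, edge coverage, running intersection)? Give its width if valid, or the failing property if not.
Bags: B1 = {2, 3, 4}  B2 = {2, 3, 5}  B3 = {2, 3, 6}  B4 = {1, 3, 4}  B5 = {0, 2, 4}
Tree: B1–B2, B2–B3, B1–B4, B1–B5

Vertex coverage: the bags together contain {0, 1, 2, 3, 4, 5, 6}, the full vertex set. Edge coverage: each edge of G has both endpoints in at least one bag. Running intersection: for every vertex, the bags containing it form a connected subtree. All three properties hold, so this is a valid tree decomposition of width max|bag| − 1 = 2, and hence tw(G) ≤ 2.

Yes; width 2.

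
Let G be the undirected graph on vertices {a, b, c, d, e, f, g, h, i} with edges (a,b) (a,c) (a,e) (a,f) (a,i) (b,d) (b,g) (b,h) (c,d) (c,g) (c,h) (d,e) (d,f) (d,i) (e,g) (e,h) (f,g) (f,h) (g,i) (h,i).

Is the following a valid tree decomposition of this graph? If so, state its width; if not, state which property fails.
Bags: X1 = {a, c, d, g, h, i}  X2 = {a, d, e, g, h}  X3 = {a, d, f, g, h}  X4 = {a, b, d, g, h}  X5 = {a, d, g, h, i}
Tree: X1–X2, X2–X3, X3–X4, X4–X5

No — bags containing vertex i are not connected in the tree.

A tree decomposition must satisfy three properties: every vertex lies in some bag; for every edge, both endpoints lie together in some bag; and for every vertex, the bags containing it form a connected subtree. Here bags containing vertex i are not connected in the tree, so the decomposition is invalid.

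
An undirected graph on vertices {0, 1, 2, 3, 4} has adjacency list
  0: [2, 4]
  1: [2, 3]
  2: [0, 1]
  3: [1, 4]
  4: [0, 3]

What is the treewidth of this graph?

A width-2 tree decomposition is:
Bags: B1 = {0, 2, 4}  B2 = {1, 2, 4}  B3 = {1, 3, 4}
Tree: B1–B2, B2–B3
Each bag holds 3 vertices, so the decomposition has width 2, which upper-bounds the treewidth. The edges 4–0–2–1–3–4 form a cycle, so G is not a tree and its treewidth is at least 2. The upper and lower bounds meet at 2, so that is the treewidth.

2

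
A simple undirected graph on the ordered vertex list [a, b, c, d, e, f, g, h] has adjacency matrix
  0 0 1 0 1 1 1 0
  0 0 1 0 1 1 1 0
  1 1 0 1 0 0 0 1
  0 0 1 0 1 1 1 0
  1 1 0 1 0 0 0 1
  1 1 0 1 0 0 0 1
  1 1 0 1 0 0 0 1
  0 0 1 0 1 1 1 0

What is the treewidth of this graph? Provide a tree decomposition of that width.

Every bag has size at most 5, so the width is 5 − 1 = 4 and tw(G) ≤ 4. For the lower bound: the 5 vertex sets {d,f}, {b,c}, {g,h}, {a}, {e} are disjoint, each induces a connected subgraph, and every pair is joined by at least one edge of G. Contracting each set to a single vertex therefore yields K_{5} as a minor, and since treewidth is minor-monotone, tw(G) ≥ tw(K_{5}) = 4. Hence tw(G) = 4 exactly.

Treewidth 4.
One such decomposition:
Bags: B1 = {a, b, d, f, h}  B2 = {a, b, c, d, h}  B3 = {a, b, d, g, h}  B4 = {a, b, d, e, h}
Tree: B1–B2, B2–B3, B3–B4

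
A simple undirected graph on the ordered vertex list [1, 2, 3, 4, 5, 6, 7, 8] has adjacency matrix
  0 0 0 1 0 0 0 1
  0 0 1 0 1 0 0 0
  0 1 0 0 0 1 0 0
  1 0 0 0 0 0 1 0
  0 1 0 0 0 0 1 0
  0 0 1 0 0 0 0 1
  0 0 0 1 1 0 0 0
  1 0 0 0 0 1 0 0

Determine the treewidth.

2

A width-2 tree decomposition is:
Bags: B1 = {4, 5, 7}  B2 = {1, 4, 5}  B3 = {1, 5, 8}  B4 = {5, 6, 8}  B5 = {3, 5, 6}  B6 = {2, 3, 5}
Tree: B1–B2, B2–B3, B3–B4, B4–B5, B5–B6
Each bag holds 3 vertices, so the decomposition has width 2, which upper-bounds the treewidth. Since 5–7–4–1–8–6–3–2–5 is a cycle in G, G is not acyclic. Forests are exactly the graphs of treewidth ≤ 1, so tw(G) ≥ 2. Therefore the treewidth is 2.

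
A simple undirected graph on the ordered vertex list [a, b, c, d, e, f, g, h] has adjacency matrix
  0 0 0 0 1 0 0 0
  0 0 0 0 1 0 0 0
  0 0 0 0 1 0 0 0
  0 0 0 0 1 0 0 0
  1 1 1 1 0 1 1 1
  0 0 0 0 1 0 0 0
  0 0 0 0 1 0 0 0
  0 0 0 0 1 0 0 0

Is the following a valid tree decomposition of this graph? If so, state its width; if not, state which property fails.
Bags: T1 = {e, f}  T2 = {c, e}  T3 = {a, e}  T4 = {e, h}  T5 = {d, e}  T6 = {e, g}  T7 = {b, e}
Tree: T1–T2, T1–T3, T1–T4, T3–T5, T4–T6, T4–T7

Yes; width 1.

Checking the three conditions: (i) the bags cover all of {a, b, c, d, e, f, g, h}; (ii) for each edge, some bag contains both endpoints; (iii) the bags containing any fixed vertex form a subtree. All hold, so the decomposition is valid with width 2 − 1 = 1.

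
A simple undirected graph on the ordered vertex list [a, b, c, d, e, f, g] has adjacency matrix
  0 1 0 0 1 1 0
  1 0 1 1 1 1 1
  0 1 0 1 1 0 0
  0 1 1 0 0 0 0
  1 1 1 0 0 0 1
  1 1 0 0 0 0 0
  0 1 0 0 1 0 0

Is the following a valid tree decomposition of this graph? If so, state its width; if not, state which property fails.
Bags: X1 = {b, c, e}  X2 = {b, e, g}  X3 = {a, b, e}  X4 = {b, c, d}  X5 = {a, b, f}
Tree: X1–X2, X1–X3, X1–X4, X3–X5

Checking the three conditions: (i) the bags cover all of {a, b, c, d, e, f, g}; (ii) for each edge, some bag contains both endpoints; (iii) the bags containing any fixed vertex form a subtree. All hold, so the decomposition is valid with width 3 − 1 = 2.

Yes; width 2.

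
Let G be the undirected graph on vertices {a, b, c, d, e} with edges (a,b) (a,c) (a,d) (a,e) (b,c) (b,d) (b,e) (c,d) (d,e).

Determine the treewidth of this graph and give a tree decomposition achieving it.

Treewidth 3.
One such decomposition:
Bags: B1 = {a, b, c, d}  B2 = {a, b, d, e}
Tree: B1–B2

The largest bag has 4 vertices, giving width 3; this decomposition certifies tw(G) ≤ 3. On the other hand G contains the 4-clique {a, b, d, e}. A clique must lie in a single bag of any decomposition, so no decomposition can have width below 3. Hence tw(G) = 3 exactly.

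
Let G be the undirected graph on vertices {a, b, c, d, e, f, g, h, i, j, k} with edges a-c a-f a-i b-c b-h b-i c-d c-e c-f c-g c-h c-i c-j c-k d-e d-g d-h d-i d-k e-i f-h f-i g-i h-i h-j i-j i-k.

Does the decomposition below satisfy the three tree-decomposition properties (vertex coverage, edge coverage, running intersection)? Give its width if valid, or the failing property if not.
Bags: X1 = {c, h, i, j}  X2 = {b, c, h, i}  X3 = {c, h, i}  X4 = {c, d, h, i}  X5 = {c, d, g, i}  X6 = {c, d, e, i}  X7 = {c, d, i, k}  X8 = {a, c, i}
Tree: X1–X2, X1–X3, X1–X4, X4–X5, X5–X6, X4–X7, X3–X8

No — vertex f appears in no bag.

A tree decomposition must satisfy three properties: every vertex lies in some bag; for every edge, both endpoints lie together in some bag; and for every vertex, the bags containing it form a connected subtree. Here vertex f appears in no bag, so the decomposition is invalid.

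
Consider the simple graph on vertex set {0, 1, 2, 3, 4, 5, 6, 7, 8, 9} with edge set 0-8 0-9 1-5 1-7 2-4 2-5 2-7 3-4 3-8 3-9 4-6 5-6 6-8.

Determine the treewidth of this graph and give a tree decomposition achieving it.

Every bag has size at most 3, so the width is 3 − 1 = 2 and tw(G) ≤ 2. The edges 9–0–8–3–9 form a cycle, so G is not a tree and its treewidth is at least 2. Combining the bounds, tw(G) = 2.

Treewidth 2.
Bags: B1 = {0, 3, 9}  B2 = {0, 3, 8}  B3 = {3, 4, 8}  B4 = {4, 6, 8}  B5 = {2, 4, 6}  B6 = {2, 5, 6}  B7 = {2, 5, 7}  B8 = {1, 5, 7}
Tree: B1–B2, B2–B3, B3–B4, B4–B5, B5–B6, B6–B7, B7–B8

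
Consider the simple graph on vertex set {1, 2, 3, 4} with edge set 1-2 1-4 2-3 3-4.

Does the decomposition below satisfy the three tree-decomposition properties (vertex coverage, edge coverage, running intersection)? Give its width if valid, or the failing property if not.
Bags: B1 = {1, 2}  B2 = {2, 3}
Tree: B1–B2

A tree decomposition must satisfy three properties: every vertex lies in some bag; for every edge, both endpoints lie together in some bag; and for every vertex, the bags containing it form a connected subtree. Here vertex 4 appears in no bag, so the decomposition is invalid.

No — vertex 4 appears in no bag.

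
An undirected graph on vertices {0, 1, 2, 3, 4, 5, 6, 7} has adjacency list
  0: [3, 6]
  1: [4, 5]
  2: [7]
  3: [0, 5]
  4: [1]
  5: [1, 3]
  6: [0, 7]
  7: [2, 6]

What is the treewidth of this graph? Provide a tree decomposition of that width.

Every bag has size at most 2, so the width is 2 − 1 = 1 and tw(G) ≤ 1. Any graph with an edge has treewidth ≥ 1, and G has the edge 2–7. The upper and lower bounds meet at 1, so that is the treewidth.

Treewidth 1.
One optimal decomposition is:
Bags: B1 = {2, 7}  B2 = {6, 7}  B3 = {0, 6}  B4 = {0, 3}  B5 = {3, 5}  B6 = {1, 5}  B7 = {1, 4}
Tree: B1–B2, B2–B3, B3–B4, B4–B5, B5–B6, B6–B7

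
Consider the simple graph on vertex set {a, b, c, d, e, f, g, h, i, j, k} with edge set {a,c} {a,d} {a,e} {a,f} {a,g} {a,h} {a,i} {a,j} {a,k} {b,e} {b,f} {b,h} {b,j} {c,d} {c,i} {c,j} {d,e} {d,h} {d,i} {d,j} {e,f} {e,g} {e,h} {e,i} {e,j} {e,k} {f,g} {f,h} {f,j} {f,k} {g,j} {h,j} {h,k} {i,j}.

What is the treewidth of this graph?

4

A width-4 tree decomposition is:
Bags: B1 = {a, d, e, h, j}  B2 = {a, d, e, i, j}  B3 = {a, e, f, h, j}  B4 = {b, e, f, h, j}  B5 = {a, e, f, g, j}  B6 = {a, e, f, h, k}  B7 = {a, c, d, i, j}
Tree: B1–B2, B1–B3, B3–B4, B3–B5, B3–B6, B2–B7
The largest bag has 5 vertices, giving width 4; this decomposition certifies tw(G) ≤ 4. On the other hand G contains the 5-clique {a, d, e, h, j}. A clique must lie in a single bag of any decomposition, so no decomposition can have width below 4. Hence tw(G) = 4 exactly.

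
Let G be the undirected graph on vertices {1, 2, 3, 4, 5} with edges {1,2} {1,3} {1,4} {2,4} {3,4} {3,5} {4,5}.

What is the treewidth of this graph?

A width-2 tree decomposition is:
Bags: B1 = {1, 3, 4}  B2 = {1, 2, 4}  B3 = {3, 4, 5}
Tree: B1–B2, B1–B3
Every bag has size at most 3, so the width is 3 − 1 = 2 and tw(G) ≤ 2. For the lower bound, the 3 vertices {1, 2, 4} are pairwise adjacent, and any tree decomposition puts a clique entirely inside one bag — forcing width ≥ 2. Combining the bounds, tw(G) = 2.

2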